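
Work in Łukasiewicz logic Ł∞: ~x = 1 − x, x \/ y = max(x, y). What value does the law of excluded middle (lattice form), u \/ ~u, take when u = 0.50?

0.50

~u = 1 − 0.50 = 0.50
u \/ ~u = max(0.50, 0.50) = 0.50
(The value 0.50 < 1 shows this instance is not satisfied; not a Ł∞-tautology — its value is max(a, 1−a).)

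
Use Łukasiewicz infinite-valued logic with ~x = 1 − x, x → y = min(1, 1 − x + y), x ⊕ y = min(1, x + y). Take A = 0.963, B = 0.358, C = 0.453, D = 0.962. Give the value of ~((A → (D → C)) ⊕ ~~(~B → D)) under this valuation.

0.000

D → C = min(1, 1 − 0.962 + 0.453) = min(1, 0.491) = 0.491
A → (D → C) = min(1, 1 − 0.963 + 0.491) = min(1, 0.528) = 0.528
~B = 1 − 0.358 = 0.642
~B → D = min(1, 1 − 0.642 + 0.962) = min(1, 1.320) = 1.000
~(~B → D) = 1 − 1.000 = 0.000
~~(~B → D) = 1 − 0.000 = 1.000
(A → (D → C)) ⊕ ~~(~B → D) = min(1, 0.528 + 1.000) = min(1, 1.528) = 1.000
~((A → (D → C)) ⊕ ~~(~B → D)) = 1 − 1.000 = 0.000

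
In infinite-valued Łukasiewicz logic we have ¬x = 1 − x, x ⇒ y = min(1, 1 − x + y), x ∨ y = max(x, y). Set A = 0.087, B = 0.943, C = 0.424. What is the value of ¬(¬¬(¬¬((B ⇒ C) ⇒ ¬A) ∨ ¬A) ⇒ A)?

B ⇒ C = min(1, 1 − 0.943 + 0.424) = min(1, 0.481) = 0.481
¬A = 1 − 0.087 = 0.913
(B ⇒ C) ⇒ ¬A = min(1, 1 − 0.481 + 0.913) = min(1, 1.432) = 1.000
¬((B ⇒ C) ⇒ ¬A) = 1 − 1.000 = 0.000
¬¬((B ⇒ C) ⇒ ¬A) = 1 − 0.000 = 1.000
¬¬((B ⇒ C) ⇒ ¬A) ∨ ¬A = max(1.000, 0.913) = 1.000
¬(¬¬((B ⇒ C) ⇒ ¬A) ∨ ¬A) = 1 − 1.000 = 0.000
¬¬(¬¬((B ⇒ C) ⇒ ¬A) ∨ ¬A) = 1 − 0.000 = 1.000
¬¬(¬¬((B ⇒ C) ⇒ ¬A) ∨ ¬A) ⇒ A = min(1, 1 − 1.000 + 0.087) = min(1, 0.087) = 0.087
¬(¬¬(¬¬((B ⇒ C) ⇒ ¬A) ∨ ¬A) ⇒ A) = 1 − 0.087 = 0.913

0.913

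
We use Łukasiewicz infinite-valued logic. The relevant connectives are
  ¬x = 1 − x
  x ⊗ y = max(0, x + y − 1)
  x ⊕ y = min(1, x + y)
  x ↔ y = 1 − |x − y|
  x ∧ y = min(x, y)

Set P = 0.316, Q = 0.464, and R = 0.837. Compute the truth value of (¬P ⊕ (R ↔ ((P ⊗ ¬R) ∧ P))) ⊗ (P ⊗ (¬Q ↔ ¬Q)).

¬P = 1 − 0.316 = 0.684
¬R = 1 − 0.837 = 0.163
P ⊗ ¬R = max(0, 0.316 + 0.163 − 1) = max(0, -0.521) = 0.000
(P ⊗ ¬R) ∧ P = min(0.000, 0.316) = 0.000
R ↔ ((P ⊗ ¬R) ∧ P) = 1 − |0.837 − 0.000| = 1 − 0.837 = 0.163
¬P ⊕ (R ↔ ((P ⊗ ¬R) ∧ P)) = min(1, 0.684 + 0.163) = min(1, 0.847) = 0.847
¬Q = 1 − 0.464 = 0.536
¬Q ↔ ¬Q = 1 − |0.536 − 0.536| = 1 − 0.000 = 1.000
P ⊗ (¬Q ↔ ¬Q) = max(0, 0.316 + 1.000 − 1) = max(0, 0.316) = 0.316
(¬P ⊕ (R ↔ ((P ⊗ ¬R) ∧ P))) ⊗ (P ⊗ (¬Q ↔ ¬Q)) = max(0, 0.847 + 0.316 − 1) = max(0, 0.163) = 0.163

0.163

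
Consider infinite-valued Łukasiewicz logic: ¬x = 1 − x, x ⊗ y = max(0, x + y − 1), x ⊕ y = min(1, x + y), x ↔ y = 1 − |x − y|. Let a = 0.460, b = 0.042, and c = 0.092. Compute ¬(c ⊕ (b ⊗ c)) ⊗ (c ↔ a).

b ⊗ c = max(0, 0.042 + 0.092 − 1) = max(0, -0.866) = 0.000
c ⊕ (b ⊗ c) = min(1, 0.092 + 0.000) = min(1, 0.092) = 0.092
¬(c ⊕ (b ⊗ c)) = 1 − 0.092 = 0.908
c ↔ a = 1 − |0.092 − 0.460| = 1 − 0.368 = 0.632
¬(c ⊕ (b ⊗ c)) ⊗ (c ↔ a) = max(0, 0.908 + 0.632 − 1) = max(0, 0.540) = 0.540

0.540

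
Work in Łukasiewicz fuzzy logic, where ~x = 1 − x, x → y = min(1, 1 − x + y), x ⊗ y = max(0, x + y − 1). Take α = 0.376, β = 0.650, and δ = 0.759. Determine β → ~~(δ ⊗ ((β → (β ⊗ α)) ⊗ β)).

β ⊗ α = max(0, 0.650 + 0.376 − 1) = max(0, 0.026) = 0.026
β → (β ⊗ α) = min(1, 1 − 0.650 + 0.026) = min(1, 0.376) = 0.376
(β → (β ⊗ α)) ⊗ β = max(0, 0.376 + 0.650 − 1) = max(0, 0.026) = 0.026
δ ⊗ ((β → (β ⊗ α)) ⊗ β) = max(0, 0.759 + 0.026 − 1) = max(0, -0.215) = 0.000
~(δ ⊗ ((β → (β ⊗ α)) ⊗ β)) = 1 − 0.000 = 1.000
~~(δ ⊗ ((β → (β ⊗ α)) ⊗ β)) = 1 − 1.000 = 0.000
β → ~~(δ ⊗ ((β → (β ⊗ α)) ⊗ β)) = min(1, 1 − 0.650 + 0.000) = min(1, 0.350) = 0.350

0.350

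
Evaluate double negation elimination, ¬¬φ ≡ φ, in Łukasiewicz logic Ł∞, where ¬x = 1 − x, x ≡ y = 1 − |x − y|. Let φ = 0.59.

1.00

¬φ = 1 − 0.59 = 0.41
¬¬φ = 1 − 0.41 = 0.59
¬¬φ ≡ φ = 1 − |0.59 − 0.59| = 1 − 0.00 = 1.00
(As expected: always 1 in Ł∞ since negation is involutive.)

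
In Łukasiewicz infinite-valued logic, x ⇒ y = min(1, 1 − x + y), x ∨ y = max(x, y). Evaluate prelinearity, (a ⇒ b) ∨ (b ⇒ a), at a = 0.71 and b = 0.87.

a ⇒ b = min(1, 1 − 0.71 + 0.87) = min(1, 1.16) = 1.00
b ⇒ a = min(1, 1 − 0.87 + 0.71) = min(1, 0.84) = 0.84
(a ⇒ b) ∨ (b ⇒ a) = max(1.00, 0.84) = 1.00
(As expected: a Ł∞-tautology — holds in every MV-chain.)

1.00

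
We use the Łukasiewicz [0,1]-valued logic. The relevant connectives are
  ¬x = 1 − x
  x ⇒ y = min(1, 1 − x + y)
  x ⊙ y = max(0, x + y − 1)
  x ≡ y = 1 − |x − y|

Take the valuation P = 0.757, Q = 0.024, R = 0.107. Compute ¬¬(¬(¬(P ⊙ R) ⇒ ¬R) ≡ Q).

0.917

P ⊙ R = max(0, 0.757 + 0.107 − 1) = max(0, -0.136) = 0.000
¬(P ⊙ R) = 1 − 0.000 = 1.000
¬R = 1 − 0.107 = 0.893
¬(P ⊙ R) ⇒ ¬R = min(1, 1 − 1.000 + 0.893) = min(1, 0.893) = 0.893
¬(¬(P ⊙ R) ⇒ ¬R) = 1 − 0.893 = 0.107
¬(¬(P ⊙ R) ⇒ ¬R) ≡ Q = 1 − |0.107 − 0.024| = 1 − 0.083 = 0.917
¬(¬(¬(P ⊙ R) ⇒ ¬R) ≡ Q) = 1 − 0.917 = 0.083
¬¬(¬(¬(P ⊙ R) ⇒ ¬R) ≡ Q) = 1 − 0.083 = 0.917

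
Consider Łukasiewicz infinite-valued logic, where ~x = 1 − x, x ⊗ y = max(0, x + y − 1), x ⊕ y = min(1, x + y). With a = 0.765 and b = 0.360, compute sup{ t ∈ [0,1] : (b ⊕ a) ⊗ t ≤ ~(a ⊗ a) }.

0.470

b ⊕ a = min(1, 0.360 + 0.765) = min(1, 1.125) = 1.000
So the left factor is b ⊕ a = 1.000.
a ⊗ a = max(0, 0.765 + 0.765 − 1) = max(0, 0.530) = 0.530
~(a ⊗ a) = 1 − 0.530 = 0.470
So the right-hand bound is ~(a ⊗ a) = 0.470.
The residuum of the Łukasiewicz t-norm gives the supremum: min(1, 1 − 1.000 + 0.470).
1 − 1.000 + 0.470 = 0.470, so t = min(1, 0.470) = 0.470.
Check: 1.000 ⊗ 0.470 = max(0, 0.470) = 0.470 ≤ 0.470.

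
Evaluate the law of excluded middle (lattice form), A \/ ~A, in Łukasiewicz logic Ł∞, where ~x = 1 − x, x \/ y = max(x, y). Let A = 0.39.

0.61

~A = 1 − 0.39 = 0.61
A \/ ~A = max(0.39, 0.61) = 0.61
(The value 0.61 < 1 shows this instance is not satisfied; not a Ł∞-tautology — its value is max(a, 1−a).)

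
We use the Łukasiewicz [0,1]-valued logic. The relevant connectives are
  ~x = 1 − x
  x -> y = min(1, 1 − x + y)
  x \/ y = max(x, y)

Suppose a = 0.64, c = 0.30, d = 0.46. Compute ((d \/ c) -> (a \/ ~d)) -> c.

d \/ c = max(0.46, 0.30) = 0.46
~d = 1 − 0.46 = 0.54
a \/ ~d = max(0.64, 0.54) = 0.64
(d \/ c) -> (a \/ ~d) = min(1, 1 − 0.46 + 0.64) = min(1, 1.18) = 1.00
((d \/ c) -> (a \/ ~d)) -> c = min(1, 1 − 1.00 + 0.30) = min(1, 0.30) = 0.30

0.30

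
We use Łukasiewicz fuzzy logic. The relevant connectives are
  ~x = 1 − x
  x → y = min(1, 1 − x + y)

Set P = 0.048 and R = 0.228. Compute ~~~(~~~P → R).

~P = 1 − 0.048 = 0.952
~~P = 1 − 0.952 = 0.048
~~~P = 1 − 0.048 = 0.952
~~~P → R = min(1, 1 − 0.952 + 0.228) = min(1, 0.276) = 0.276
~(~~~P → R) = 1 − 0.276 = 0.724
~~(~~~P → R) = 1 − 0.724 = 0.276
~~~(~~~P → R) = 1 − 0.276 = 0.724

0.724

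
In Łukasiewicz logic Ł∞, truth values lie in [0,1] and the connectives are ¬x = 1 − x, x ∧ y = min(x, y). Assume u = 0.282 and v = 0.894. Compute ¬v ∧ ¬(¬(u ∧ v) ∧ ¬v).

0.106

¬v = 1 − 0.894 = 0.106
u ∧ v = min(0.282, 0.894) = 0.282
¬(u ∧ v) = 1 − 0.282 = 0.718
¬(u ∧ v) ∧ ¬v = min(0.718, 0.106) = 0.106
¬(¬(u ∧ v) ∧ ¬v) = 1 − 0.106 = 0.894
¬v ∧ ¬(¬(u ∧ v) ∧ ¬v) = min(0.106, 0.894) = 0.106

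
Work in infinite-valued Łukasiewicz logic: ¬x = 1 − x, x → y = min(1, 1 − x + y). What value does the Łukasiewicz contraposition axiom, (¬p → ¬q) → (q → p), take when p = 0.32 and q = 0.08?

¬p = 1 − 0.32 = 0.68
¬q = 1 − 0.08 = 0.92
¬p → ¬q = min(1, 1 − 0.68 + 0.92) = min(1, 1.24) = 1.00
q → p = min(1, 1 − 0.08 + 0.32) = min(1, 1.24) = 1.00
(¬p → ¬q) → (q → p) = min(1, 1 − 1.00 + 1.00) = min(1, 1.00) = 1.00
(As expected: an axiom of Ł∞, always 1.)

1.00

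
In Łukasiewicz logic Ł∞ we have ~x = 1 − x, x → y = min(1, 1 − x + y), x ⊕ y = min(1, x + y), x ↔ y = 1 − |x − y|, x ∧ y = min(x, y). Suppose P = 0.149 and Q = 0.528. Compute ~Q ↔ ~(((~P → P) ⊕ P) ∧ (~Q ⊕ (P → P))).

0.919

~Q = 1 − 0.528 = 0.472
~P = 1 − 0.149 = 0.851
~P → P = min(1, 1 − 0.851 + 0.149) = min(1, 0.298) = 0.298
(~P → P) ⊕ P = min(1, 0.298 + 0.149) = min(1, 0.447) = 0.447
P → P = min(1, 1 − 0.149 + 0.149) = min(1, 1.000) = 1.000
~Q ⊕ (P → P) = min(1, 0.472 + 1.000) = min(1, 1.472) = 1.000
((~P → P) ⊕ P) ∧ (~Q ⊕ (P → P)) = min(0.447, 1.000) = 0.447
~(((~P → P) ⊕ P) ∧ (~Q ⊕ (P → P))) = 1 − 0.447 = 0.553
~Q ↔ ~(((~P → P) ⊕ P) ∧ (~Q ⊕ (P → P))) = 1 − |0.472 − 0.553| = 1 − 0.081 = 0.919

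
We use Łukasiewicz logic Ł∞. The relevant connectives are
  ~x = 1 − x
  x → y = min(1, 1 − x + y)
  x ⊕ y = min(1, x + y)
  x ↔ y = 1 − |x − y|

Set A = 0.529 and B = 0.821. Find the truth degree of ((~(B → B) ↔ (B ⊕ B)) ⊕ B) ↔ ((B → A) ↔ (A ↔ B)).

0.821

B → B = min(1, 1 − 0.821 + 0.821) = min(1, 1.000) = 1.000
~(B → B) = 1 − 1.000 = 0.000
B ⊕ B = min(1, 0.821 + 0.821) = min(1, 1.642) = 1.000
~(B → B) ↔ (B ⊕ B) = 1 − |0.000 − 1.000| = 1 − 1.000 = 0.000
(~(B → B) ↔ (B ⊕ B)) ⊕ B = min(1, 0.000 + 0.821) = min(1, 0.821) = 0.821
B → A = min(1, 1 − 0.821 + 0.529) = min(1, 0.708) = 0.708
A ↔ B = 1 − |0.529 − 0.821| = 1 − 0.292 = 0.708
(B → A) ↔ (A ↔ B) = 1 − |0.708 − 0.708| = 1 − 0.000 = 1.000
((~(B → B) ↔ (B ⊕ B)) ⊕ B) ↔ ((B → A) ↔ (A ↔ B)) = 1 − |0.821 − 1.000| = 1 − 0.179 = 0.821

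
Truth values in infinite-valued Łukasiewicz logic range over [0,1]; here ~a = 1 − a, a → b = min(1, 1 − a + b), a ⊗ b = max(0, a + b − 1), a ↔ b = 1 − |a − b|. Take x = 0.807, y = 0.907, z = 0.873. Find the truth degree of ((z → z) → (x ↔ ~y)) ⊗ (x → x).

z → z = min(1, 1 − 0.873 + 0.873) = min(1, 1.000) = 1.000
~y = 1 − 0.907 = 0.093
x ↔ ~y = 1 − |0.807 − 0.093| = 1 − 0.714 = 0.286
(z → z) → (x ↔ ~y) = min(1, 1 − 1.000 + 0.286) = min(1, 0.286) = 0.286
x → x = min(1, 1 − 0.807 + 0.807) = min(1, 1.000) = 1.000
((z → z) → (x ↔ ~y)) ⊗ (x → x) = max(0, 0.286 + 1.000 − 1) = max(0, 0.286) = 0.286

0.286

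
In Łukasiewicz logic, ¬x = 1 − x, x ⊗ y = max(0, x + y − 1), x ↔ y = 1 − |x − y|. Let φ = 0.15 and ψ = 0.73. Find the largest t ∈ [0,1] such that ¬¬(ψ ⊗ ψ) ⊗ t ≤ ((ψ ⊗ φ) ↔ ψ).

0.81

ψ ⊗ ψ = max(0, 0.73 + 0.73 − 1) = max(0, 0.46) = 0.46
¬(ψ ⊗ ψ) = 1 − 0.46 = 0.54
¬¬(ψ ⊗ ψ) = 1 − 0.54 = 0.46
So the left factor is ¬¬(ψ ⊗ ψ) = 0.46.
ψ ⊗ φ = max(0, 0.73 + 0.15 − 1) = max(0, -0.12) = 0.00
(ψ ⊗ φ) ↔ ψ = 1 − |0.00 − 0.73| = 1 − 0.73 = 0.27
So the right-hand bound is (ψ ⊗ φ) ↔ ψ = 0.27.
The residuum of the Łukasiewicz t-norm gives the supremum: min(1, 1 − 0.46 + 0.27).
1 − 0.46 + 0.27 = 0.81, so t = min(1, 0.81) = 0.81.
Check: 0.46 ⊗ 0.81 = max(0, 0.27) = 0.27 ≤ 0.27.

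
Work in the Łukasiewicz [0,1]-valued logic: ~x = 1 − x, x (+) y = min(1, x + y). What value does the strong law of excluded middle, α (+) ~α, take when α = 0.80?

~α = 1 − 0.80 = 0.20
α (+) ~α = min(1, 0.80 + 0.20) = min(1, 1.00) = 1.00
(As expected: always 1 in Ł∞ since a ⊕ (1−a) = 1.)

1.00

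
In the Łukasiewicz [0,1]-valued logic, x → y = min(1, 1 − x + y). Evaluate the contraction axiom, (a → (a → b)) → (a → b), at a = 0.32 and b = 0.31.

0.99

a → b = min(1, 1 − 0.32 + 0.31) = min(1, 0.99) = 0.99
a → (a → b) = min(1, 1 − 0.32 + 0.99) = min(1, 1.67) = 1.00
(a → (a → b)) → (a → b) = min(1, 1 − 1.00 + 0.99) = min(1, 0.99) = 0.99
(The value 0.99 < 1 shows this instance is not satisfied; fails in Ł∞ (the t-norm is not idempotent).)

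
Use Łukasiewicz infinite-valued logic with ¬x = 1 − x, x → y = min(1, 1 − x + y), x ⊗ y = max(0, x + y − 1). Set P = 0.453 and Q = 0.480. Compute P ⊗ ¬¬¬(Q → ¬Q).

0.000

¬Q = 1 − 0.480 = 0.520
Q → ¬Q = min(1, 1 − 0.480 + 0.520) = min(1, 1.040) = 1.000
¬(Q → ¬Q) = 1 − 1.000 = 0.000
¬¬(Q → ¬Q) = 1 − 0.000 = 1.000
¬¬¬(Q → ¬Q) = 1 − 1.000 = 0.000
P ⊗ ¬¬¬(Q → ¬Q) = max(0, 0.453 + 0.000 − 1) = max(0, -0.547) = 0.000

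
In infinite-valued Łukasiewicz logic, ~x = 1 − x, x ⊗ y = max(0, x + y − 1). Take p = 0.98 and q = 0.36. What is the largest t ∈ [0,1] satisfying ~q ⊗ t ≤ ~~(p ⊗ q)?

~q = 1 − 0.36 = 0.64
So the left factor is ~q = 0.64.
p ⊗ q = max(0, 0.98 + 0.36 − 1) = max(0, 0.34) = 0.34
~(p ⊗ q) = 1 − 0.34 = 0.66
~~(p ⊗ q) = 1 − 0.66 = 0.34
So the right-hand bound is ~~(p ⊗ q) = 0.34.
The residuum of the Łukasiewicz t-norm gives the supremum: min(1, 1 − 0.64 + 0.34).
1 − 0.64 + 0.34 = 0.70, so t = min(1, 0.70) = 0.70.
Check: 0.64 ⊗ 0.70 = max(0, 0.34) = 0.34 ≤ 0.34.

0.70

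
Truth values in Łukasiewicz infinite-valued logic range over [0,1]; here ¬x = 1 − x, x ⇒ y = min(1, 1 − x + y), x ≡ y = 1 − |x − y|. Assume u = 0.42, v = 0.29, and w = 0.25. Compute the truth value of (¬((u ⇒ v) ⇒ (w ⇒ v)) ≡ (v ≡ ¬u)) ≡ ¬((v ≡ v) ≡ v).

0.58

u ⇒ v = min(1, 1 − 0.42 + 0.29) = min(1, 0.87) = 0.87
w ⇒ v = min(1, 1 − 0.25 + 0.29) = min(1, 1.04) = 1.00
(u ⇒ v) ⇒ (w ⇒ v) = min(1, 1 − 0.87 + 1.00) = min(1, 1.13) = 1.00
¬((u ⇒ v) ⇒ (w ⇒ v)) = 1 − 1.00 = 0.00
¬u = 1 − 0.42 = 0.58
v ≡ ¬u = 1 − |0.29 − 0.58| = 1 − 0.29 = 0.71
¬((u ⇒ v) ⇒ (w ⇒ v)) ≡ (v ≡ ¬u) = 1 − |0.00 − 0.71| = 1 − 0.71 = 0.29
v ≡ v = 1 − |0.29 − 0.29| = 1 − 0.00 = 1.00
(v ≡ v) ≡ v = 1 − |1.00 − 0.29| = 1 − 0.71 = 0.29
¬((v ≡ v) ≡ v) = 1 − 0.29 = 0.71
(¬((u ⇒ v) ⇒ (w ⇒ v)) ≡ (v ≡ ¬u)) ≡ ¬((v ≡ v) ≡ v) = 1 − |0.29 − 0.71| = 1 − 0.42 = 0.58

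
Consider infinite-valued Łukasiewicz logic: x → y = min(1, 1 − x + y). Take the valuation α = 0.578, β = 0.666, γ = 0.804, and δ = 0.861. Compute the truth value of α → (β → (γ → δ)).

γ → δ = min(1, 1 − 0.804 + 0.861) = min(1, 1.057) = 1.000
β → (γ → δ) = min(1, 1 − 0.666 + 1.000) = min(1, 1.334) = 1.000
α → (β → (γ → δ)) = min(1, 1 − 0.578 + 1.000) = min(1, 1.422) = 1.000

1.000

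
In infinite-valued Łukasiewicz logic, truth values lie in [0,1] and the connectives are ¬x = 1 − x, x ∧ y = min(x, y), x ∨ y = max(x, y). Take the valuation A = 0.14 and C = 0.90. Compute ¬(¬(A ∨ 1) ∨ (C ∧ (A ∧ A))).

A ∨ 1 = max(0.14, 1.00) = 1.00
¬(A ∨ 1) = 1 − 1.00 = 0.00
A ∧ A = min(0.14, 0.14) = 0.14
C ∧ (A ∧ A) = min(0.90, 0.14) = 0.14
¬(A ∨ 1) ∨ (C ∧ (A ∧ A)) = max(0.00, 0.14) = 0.14
¬(¬(A ∨ 1) ∨ (C ∧ (A ∧ A))) = 1 − 0.14 = 0.86

0.86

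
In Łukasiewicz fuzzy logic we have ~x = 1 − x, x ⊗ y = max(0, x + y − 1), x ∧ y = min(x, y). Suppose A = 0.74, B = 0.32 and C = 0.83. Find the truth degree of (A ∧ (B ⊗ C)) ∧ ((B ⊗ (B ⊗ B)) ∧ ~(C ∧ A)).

B ⊗ C = max(0, 0.32 + 0.83 − 1) = max(0, 0.15) = 0.15
A ∧ (B ⊗ C) = min(0.74, 0.15) = 0.15
B ⊗ B = max(0, 0.32 + 0.32 − 1) = max(0, -0.36) = 0.00
B ⊗ (B ⊗ B) = max(0, 0.32 + 0.00 − 1) = max(0, -0.68) = 0.00
C ∧ A = min(0.83, 0.74) = 0.74
~(C ∧ A) = 1 − 0.74 = 0.26
(B ⊗ (B ⊗ B)) ∧ ~(C ∧ A) = min(0.00, 0.26) = 0.00
(A ∧ (B ⊗ C)) ∧ ((B ⊗ (B ⊗ B)) ∧ ~(C ∧ A)) = min(0.15, 0.00) = 0.00

0.00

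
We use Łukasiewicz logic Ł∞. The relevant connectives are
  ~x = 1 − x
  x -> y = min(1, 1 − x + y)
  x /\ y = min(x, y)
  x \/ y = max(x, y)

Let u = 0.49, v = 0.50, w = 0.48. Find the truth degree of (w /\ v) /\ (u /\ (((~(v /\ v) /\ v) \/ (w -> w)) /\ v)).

w /\ v = min(0.48, 0.50) = 0.48
v /\ v = min(0.50, 0.50) = 0.50
~(v /\ v) = 1 − 0.50 = 0.50
~(v /\ v) /\ v = min(0.50, 0.50) = 0.50
w -> w = min(1, 1 − 0.48 + 0.48) = min(1, 1.00) = 1.00
(~(v /\ v) /\ v) \/ (w -> w) = max(0.50, 1.00) = 1.00
((~(v /\ v) /\ v) \/ (w -> w)) /\ v = min(1.00, 0.50) = 0.50
u /\ (((~(v /\ v) /\ v) \/ (w -> w)) /\ v) = min(0.49, 0.50) = 0.49
(w /\ v) /\ (u /\ (((~(v /\ v) /\ v) \/ (w -> w)) /\ v)) = min(0.48, 0.49) = 0.48

0.48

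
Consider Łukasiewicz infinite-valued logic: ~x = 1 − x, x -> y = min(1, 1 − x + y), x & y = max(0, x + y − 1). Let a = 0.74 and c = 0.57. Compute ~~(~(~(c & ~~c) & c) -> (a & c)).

~c = 1 − 0.57 = 0.43
~~c = 1 − 0.43 = 0.57
c & ~~c = max(0, 0.57 + 0.57 − 1) = max(0, 0.14) = 0.14
~(c & ~~c) = 1 − 0.14 = 0.86
~(c & ~~c) & c = max(0, 0.86 + 0.57 − 1) = max(0, 0.43) = 0.43
~(~(c & ~~c) & c) = 1 − 0.43 = 0.57
a & c = max(0, 0.74 + 0.57 − 1) = max(0, 0.31) = 0.31
~(~(c & ~~c) & c) -> (a & c) = min(1, 1 − 0.57 + 0.31) = min(1, 0.74) = 0.74
~(~(~(c & ~~c) & c) -> (a & c)) = 1 − 0.74 = 0.26
~~(~(~(c & ~~c) & c) -> (a & c)) = 1 − 0.26 = 0.74

0.74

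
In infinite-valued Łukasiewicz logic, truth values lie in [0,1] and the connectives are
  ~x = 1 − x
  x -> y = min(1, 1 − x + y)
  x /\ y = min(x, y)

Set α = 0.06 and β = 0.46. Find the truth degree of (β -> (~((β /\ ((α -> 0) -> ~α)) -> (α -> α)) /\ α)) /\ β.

0.46

α -> 0 = min(1, 1 − 0.06 + 0.00) = min(1, 0.94) = 0.94
~α = 1 − 0.06 = 0.94
(α -> 0) -> ~α = min(1, 1 − 0.94 + 0.94) = min(1, 1.00) = 1.00
β /\ ((α -> 0) -> ~α) = min(0.46, 1.00) = 0.46
α -> α = min(1, 1 − 0.06 + 0.06) = min(1, 1.00) = 1.00
(β /\ ((α -> 0) -> ~α)) -> (α -> α) = min(1, 1 − 0.46 + 1.00) = min(1, 1.54) = 1.00
~((β /\ ((α -> 0) -> ~α)) -> (α -> α)) = 1 − 1.00 = 0.00
~((β /\ ((α -> 0) -> ~α)) -> (α -> α)) /\ α = min(0.00, 0.06) = 0.00
β -> (~((β /\ ((α -> 0) -> ~α)) -> (α -> α)) /\ α) = min(1, 1 − 0.46 + 0.00) = min(1, 0.54) = 0.54
(β -> (~((β /\ ((α -> 0) -> ~α)) -> (α -> α)) /\ α)) /\ β = min(0.54, 0.46) = 0.46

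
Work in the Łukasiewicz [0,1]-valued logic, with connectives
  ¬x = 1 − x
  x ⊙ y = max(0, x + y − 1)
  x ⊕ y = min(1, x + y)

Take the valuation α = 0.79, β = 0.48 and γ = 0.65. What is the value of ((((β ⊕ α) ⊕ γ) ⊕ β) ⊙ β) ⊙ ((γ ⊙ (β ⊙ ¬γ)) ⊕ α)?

β ⊕ α = min(1, 0.48 + 0.79) = min(1, 1.27) = 1.00
(β ⊕ α) ⊕ γ = min(1, 1.00 + 0.65) = min(1, 1.65) = 1.00
((β ⊕ α) ⊕ γ) ⊕ β = min(1, 1.00 + 0.48) = min(1, 1.48) = 1.00
(((β ⊕ α) ⊕ γ) ⊕ β) ⊙ β = max(0, 1.00 + 0.48 − 1) = max(0, 0.48) = 0.48
¬γ = 1 − 0.65 = 0.35
β ⊙ ¬γ = max(0, 0.48 + 0.35 − 1) = max(0, -0.17) = 0.00
γ ⊙ (β ⊙ ¬γ) = max(0, 0.65 + 0.00 − 1) = max(0, -0.35) = 0.00
(γ ⊙ (β ⊙ ¬γ)) ⊕ α = min(1, 0.00 + 0.79) = min(1, 0.79) = 0.79
((((β ⊕ α) ⊕ γ) ⊕ β) ⊙ β) ⊙ ((γ ⊙ (β ⊙ ¬γ)) ⊕ α) = max(0, 0.48 + 0.79 − 1) = max(0, 0.27) = 0.27

0.27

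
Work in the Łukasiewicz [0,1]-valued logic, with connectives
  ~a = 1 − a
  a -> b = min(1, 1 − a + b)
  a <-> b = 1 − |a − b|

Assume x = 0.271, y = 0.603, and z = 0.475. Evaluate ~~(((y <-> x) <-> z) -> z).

0.668

y <-> x = 1 − |0.603 − 0.271| = 1 − 0.332 = 0.668
(y <-> x) <-> z = 1 − |0.668 − 0.475| = 1 − 0.193 = 0.807
((y <-> x) <-> z) -> z = min(1, 1 − 0.807 + 0.475) = min(1, 0.668) = 0.668
~(((y <-> x) <-> z) -> z) = 1 − 0.668 = 0.332
~~(((y <-> x) <-> z) -> z) = 1 − 0.332 = 0.668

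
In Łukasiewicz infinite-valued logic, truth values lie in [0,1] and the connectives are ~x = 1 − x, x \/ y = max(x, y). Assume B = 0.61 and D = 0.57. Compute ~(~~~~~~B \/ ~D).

0.39

~B = 1 − 0.61 = 0.39
~~B = 1 − 0.39 = 0.61
~~~B = 1 − 0.61 = 0.39
~~~~B = 1 − 0.39 = 0.61
~~~~~B = 1 − 0.61 = 0.39
~~~~~~B = 1 − 0.39 = 0.61
~D = 1 − 0.57 = 0.43
~~~~~~B \/ ~D = max(0.61, 0.43) = 0.61
~(~~~~~~B \/ ~D) = 1 − 0.61 = 0.39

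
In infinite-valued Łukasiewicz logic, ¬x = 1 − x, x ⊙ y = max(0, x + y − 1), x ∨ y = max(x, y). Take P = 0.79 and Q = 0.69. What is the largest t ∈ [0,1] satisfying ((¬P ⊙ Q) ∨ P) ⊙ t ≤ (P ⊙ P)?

0.79

¬P = 1 − 0.79 = 0.21
¬P ⊙ Q = max(0, 0.21 + 0.69 − 1) = max(0, -0.10) = 0.00
(¬P ⊙ Q) ∨ P = max(0.00, 0.79) = 0.79
So the left factor is (¬P ⊙ Q) ∨ P = 0.79.
P ⊙ P = max(0, 0.79 + 0.79 − 1) = max(0, 0.58) = 0.58
So the right-hand bound is P ⊙ P = 0.58.
The residuum of the Łukasiewicz t-norm gives the supremum: min(1, 1 − 0.79 + 0.58).
1 − 0.79 + 0.58 = 0.79, so t = min(1, 0.79) = 0.79.
Check: 0.79 ⊙ 0.79 = max(0, 0.58) = 0.58 ≤ 0.58.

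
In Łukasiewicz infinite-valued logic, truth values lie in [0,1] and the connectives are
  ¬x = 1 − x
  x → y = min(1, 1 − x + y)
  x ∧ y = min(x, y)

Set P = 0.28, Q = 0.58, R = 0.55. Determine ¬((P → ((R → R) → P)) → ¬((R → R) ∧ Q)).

R → R = min(1, 1 − 0.55 + 0.55) = min(1, 1.00) = 1.00
(R → R) → P = min(1, 1 − 1.00 + 0.28) = min(1, 0.28) = 0.28
P → ((R → R) → P) = min(1, 1 − 0.28 + 0.28) = min(1, 1.00) = 1.00
(R → R) ∧ Q = min(1.00, 0.58) = 0.58
¬((R → R) ∧ Q) = 1 − 0.58 = 0.42
(P → ((R → R) → P)) → ¬((R → R) ∧ Q) = min(1, 1 − 1.00 + 0.42) = min(1, 0.42) = 0.42
¬((P → ((R → R) → P)) → ¬((R → R) ∧ Q)) = 1 − 0.42 = 0.58

0.58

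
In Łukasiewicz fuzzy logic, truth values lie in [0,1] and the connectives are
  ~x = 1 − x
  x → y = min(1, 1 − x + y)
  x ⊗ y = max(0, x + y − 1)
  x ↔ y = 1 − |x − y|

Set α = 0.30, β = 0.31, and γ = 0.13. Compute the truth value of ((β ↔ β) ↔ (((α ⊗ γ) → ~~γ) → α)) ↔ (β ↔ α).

0.31

β ↔ β = 1 − |0.31 − 0.31| = 1 − 0.00 = 1.00
α ⊗ γ = max(0, 0.30 + 0.13 − 1) = max(0, -0.57) = 0.00
~γ = 1 − 0.13 = 0.87
~~γ = 1 − 0.87 = 0.13
(α ⊗ γ) → ~~γ = min(1, 1 − 0.00 + 0.13) = min(1, 1.13) = 1.00
((α ⊗ γ) → ~~γ) → α = min(1, 1 − 1.00 + 0.30) = min(1, 0.30) = 0.30
(β ↔ β) ↔ (((α ⊗ γ) → ~~γ) → α) = 1 − |1.00 − 0.30| = 1 − 0.70 = 0.30
β ↔ α = 1 − |0.31 − 0.30| = 1 − 0.01 = 0.99
((β ↔ β) ↔ (((α ⊗ γ) → ~~γ) → α)) ↔ (β ↔ α) = 1 − |0.30 − 0.99| = 1 − 0.69 = 0.31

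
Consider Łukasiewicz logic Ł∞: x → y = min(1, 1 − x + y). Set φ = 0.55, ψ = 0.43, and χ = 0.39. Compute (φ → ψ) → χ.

φ → ψ = min(1, 1 − 0.55 + 0.43) = min(1, 0.88) = 0.88
(φ → ψ) → χ = min(1, 1 − 0.88 + 0.39) = min(1, 0.51) = 0.51

0.51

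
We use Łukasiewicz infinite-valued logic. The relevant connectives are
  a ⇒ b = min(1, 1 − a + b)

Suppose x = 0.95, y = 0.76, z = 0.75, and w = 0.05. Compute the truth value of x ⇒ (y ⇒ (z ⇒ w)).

0.59

z ⇒ w = min(1, 1 − 0.75 + 0.05) = min(1, 0.30) = 0.30
y ⇒ (z ⇒ w) = min(1, 1 − 0.76 + 0.30) = min(1, 0.54) = 0.54
x ⇒ (y ⇒ (z ⇒ w)) = min(1, 1 − 0.95 + 0.54) = min(1, 0.59) = 0.59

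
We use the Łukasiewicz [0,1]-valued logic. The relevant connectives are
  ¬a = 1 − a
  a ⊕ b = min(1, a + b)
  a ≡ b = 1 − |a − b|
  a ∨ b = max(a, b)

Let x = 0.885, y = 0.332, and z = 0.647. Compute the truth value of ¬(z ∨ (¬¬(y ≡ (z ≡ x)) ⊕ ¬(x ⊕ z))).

0.353

z ≡ x = 1 − |0.647 − 0.885| = 1 − 0.238 = 0.762
y ≡ (z ≡ x) = 1 − |0.332 − 0.762| = 1 − 0.430 = 0.570
¬(y ≡ (z ≡ x)) = 1 − 0.570 = 0.430
¬¬(y ≡ (z ≡ x)) = 1 − 0.430 = 0.570
x ⊕ z = min(1, 0.885 + 0.647) = min(1, 1.532) = 1.000
¬(x ⊕ z) = 1 − 1.000 = 0.000
¬¬(y ≡ (z ≡ x)) ⊕ ¬(x ⊕ z) = min(1, 0.570 + 0.000) = min(1, 0.570) = 0.570
z ∨ (¬¬(y ≡ (z ≡ x)) ⊕ ¬(x ⊕ z)) = max(0.647, 0.570) = 0.647
¬(z ∨ (¬¬(y ≡ (z ≡ x)) ⊕ ¬(x ⊕ z))) = 1 − 0.647 = 0.353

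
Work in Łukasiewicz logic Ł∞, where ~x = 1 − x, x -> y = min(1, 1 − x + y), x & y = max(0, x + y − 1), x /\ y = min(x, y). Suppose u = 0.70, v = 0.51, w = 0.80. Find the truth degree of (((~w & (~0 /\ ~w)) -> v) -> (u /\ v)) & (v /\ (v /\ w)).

0.02

~w = 1 − 0.80 = 0.20
~0 = 1 − 0.00 = 1.00
~0 /\ ~w = min(1.00, 0.20) = 0.20
~w & (~0 /\ ~w) = max(0, 0.20 + 0.20 − 1) = max(0, -0.60) = 0.00
(~w & (~0 /\ ~w)) -> v = min(1, 1 − 0.00 + 0.51) = min(1, 1.51) = 1.00
u /\ v = min(0.70, 0.51) = 0.51
((~w & (~0 /\ ~w)) -> v) -> (u /\ v) = min(1, 1 − 1.00 + 0.51) = min(1, 0.51) = 0.51
v /\ w = min(0.51, 0.80) = 0.51
v /\ (v /\ w) = min(0.51, 0.51) = 0.51
(((~w & (~0 /\ ~w)) -> v) -> (u /\ v)) & (v /\ (v /\ w)) = max(0, 0.51 + 0.51 − 1) = max(0, 0.02) = 0.02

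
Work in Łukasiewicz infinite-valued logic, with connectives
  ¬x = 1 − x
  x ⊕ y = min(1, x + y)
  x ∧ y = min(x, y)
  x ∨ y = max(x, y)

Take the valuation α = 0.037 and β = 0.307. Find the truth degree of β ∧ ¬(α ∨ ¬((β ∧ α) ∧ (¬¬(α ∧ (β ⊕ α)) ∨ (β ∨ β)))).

0.037

β ∧ α = min(0.307, 0.037) = 0.037
β ⊕ α = min(1, 0.307 + 0.037) = min(1, 0.344) = 0.344
α ∧ (β ⊕ α) = min(0.037, 0.344) = 0.037
¬(α ∧ (β ⊕ α)) = 1 − 0.037 = 0.963
¬¬(α ∧ (β ⊕ α)) = 1 − 0.963 = 0.037
β ∨ β = max(0.307, 0.307) = 0.307
¬¬(α ∧ (β ⊕ α)) ∨ (β ∨ β) = max(0.037, 0.307) = 0.307
(β ∧ α) ∧ (¬¬(α ∧ (β ⊕ α)) ∨ (β ∨ β)) = min(0.037, 0.307) = 0.037
¬((β ∧ α) ∧ (¬¬(α ∧ (β ⊕ α)) ∨ (β ∨ β))) = 1 − 0.037 = 0.963
α ∨ ¬((β ∧ α) ∧ (¬¬(α ∧ (β ⊕ α)) ∨ (β ∨ β))) = max(0.037, 0.963) = 0.963
¬(α ∨ ¬((β ∧ α) ∧ (¬¬(α ∧ (β ⊕ α)) ∨ (β ∨ β)))) = 1 − 0.963 = 0.037
β ∧ ¬(α ∨ ¬((β ∧ α) ∧ (¬¬(α ∧ (β ⊕ α)) ∨ (β ∨ β)))) = min(0.307, 0.037) = 0.037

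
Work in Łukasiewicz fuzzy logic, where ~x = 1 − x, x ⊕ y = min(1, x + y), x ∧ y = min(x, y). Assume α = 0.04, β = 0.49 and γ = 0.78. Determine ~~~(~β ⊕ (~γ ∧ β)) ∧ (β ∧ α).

0.04

~β = 1 − 0.49 = 0.51
~γ = 1 − 0.78 = 0.22
~γ ∧ β = min(0.22, 0.49) = 0.22
~β ⊕ (~γ ∧ β) = min(1, 0.51 + 0.22) = min(1, 0.73) = 0.73
~(~β ⊕ (~γ ∧ β)) = 1 − 0.73 = 0.27
~~(~β ⊕ (~γ ∧ β)) = 1 − 0.27 = 0.73
~~~(~β ⊕ (~γ ∧ β)) = 1 − 0.73 = 0.27
β ∧ α = min(0.49, 0.04) = 0.04
~~~(~β ⊕ (~γ ∧ β)) ∧ (β ∧ α) = min(0.27, 0.04) = 0.04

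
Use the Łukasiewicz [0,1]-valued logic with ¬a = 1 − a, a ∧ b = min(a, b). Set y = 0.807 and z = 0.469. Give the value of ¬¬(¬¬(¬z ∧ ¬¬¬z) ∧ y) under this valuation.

¬z = 1 − 0.469 = 0.531
¬¬z = 1 − 0.531 = 0.469
¬¬¬z = 1 − 0.469 = 0.531
¬z ∧ ¬¬¬z = min(0.531, 0.531) = 0.531
¬(¬z ∧ ¬¬¬z) = 1 − 0.531 = 0.469
¬¬(¬z ∧ ¬¬¬z) = 1 − 0.469 = 0.531
¬¬(¬z ∧ ¬¬¬z) ∧ y = min(0.531, 0.807) = 0.531
¬(¬¬(¬z ∧ ¬¬¬z) ∧ y) = 1 − 0.531 = 0.469
¬¬(¬¬(¬z ∧ ¬¬¬z) ∧ y) = 1 − 0.469 = 0.531

0.531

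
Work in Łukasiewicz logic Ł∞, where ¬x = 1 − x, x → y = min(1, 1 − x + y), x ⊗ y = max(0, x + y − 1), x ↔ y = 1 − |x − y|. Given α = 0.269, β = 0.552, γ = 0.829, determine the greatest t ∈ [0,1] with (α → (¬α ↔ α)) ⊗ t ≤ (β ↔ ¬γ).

0.619

¬α = 1 − 0.269 = 0.731
¬α ↔ α = 1 − |0.731 − 0.269| = 1 − 0.462 = 0.538
α → (¬α ↔ α) = min(1, 1 − 0.269 + 0.538) = min(1, 1.269) = 1.000
So the left factor is α → (¬α ↔ α) = 1.000.
¬γ = 1 − 0.829 = 0.171
β ↔ ¬γ = 1 − |0.552 − 0.171| = 1 − 0.381 = 0.619
So the right-hand bound is β ↔ ¬γ = 0.619.
The residuum of the Łukasiewicz t-norm gives the supremum: min(1, 1 − 1.000 + 0.619).
1 − 1.000 + 0.619 = 0.619, so t = min(1, 0.619) = 0.619.
Check: 1.000 ⊗ 0.619 = max(0, 0.619) = 0.619 ≤ 0.619.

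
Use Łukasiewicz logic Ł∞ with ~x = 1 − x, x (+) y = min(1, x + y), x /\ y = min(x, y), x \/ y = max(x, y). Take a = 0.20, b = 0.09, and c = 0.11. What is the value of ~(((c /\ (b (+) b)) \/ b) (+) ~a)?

b (+) b = min(1, 0.09 + 0.09) = min(1, 0.18) = 0.18
c /\ (b (+) b) = min(0.11, 0.18) = 0.11
(c /\ (b (+) b)) \/ b = max(0.11, 0.09) = 0.11
~a = 1 − 0.20 = 0.80
((c /\ (b (+) b)) \/ b) (+) ~a = min(1, 0.11 + 0.80) = min(1, 0.91) = 0.91
~(((c /\ (b (+) b)) \/ b) (+) ~a) = 1 − 0.91 = 0.09

0.09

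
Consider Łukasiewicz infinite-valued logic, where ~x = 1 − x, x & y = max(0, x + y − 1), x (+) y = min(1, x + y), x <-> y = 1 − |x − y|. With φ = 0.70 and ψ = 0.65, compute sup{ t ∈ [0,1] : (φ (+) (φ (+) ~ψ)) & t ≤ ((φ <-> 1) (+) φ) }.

~ψ = 1 − 0.65 = 0.35
φ (+) ~ψ = min(1, 0.70 + 0.35) = min(1, 1.05) = 1.00
φ (+) (φ (+) ~ψ) = min(1, 0.70 + 1.00) = min(1, 1.70) = 1.00
So the left factor is φ (+) (φ (+) ~ψ) = 1.00.
φ <-> 1 = 1 − |0.70 − 1.00| = 1 − 0.30 = 0.70
(φ <-> 1) (+) φ = min(1, 0.70 + 0.70) = min(1, 1.40) = 1.00
So the right-hand bound is (φ <-> 1) (+) φ = 1.00.
The residuum of the Łukasiewicz t-norm gives the supremum: min(1, 1 − 1.00 + 1.00).
1 − 1.00 + 1.00 = 1.00, so t = min(1, 1.00) = 1.00.
Check: 1.00 & 1.00 = max(0, 1.00) = 1.00 ≤ 1.00.

1.00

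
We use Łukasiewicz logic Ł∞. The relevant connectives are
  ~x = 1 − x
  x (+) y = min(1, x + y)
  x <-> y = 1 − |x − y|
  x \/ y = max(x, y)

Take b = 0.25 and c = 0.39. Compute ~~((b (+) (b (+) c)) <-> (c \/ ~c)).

0.72

b (+) c = min(1, 0.25 + 0.39) = min(1, 0.64) = 0.64
b (+) (b (+) c) = min(1, 0.25 + 0.64) = min(1, 0.89) = 0.89
~c = 1 − 0.39 = 0.61
c \/ ~c = max(0.39, 0.61) = 0.61
(b (+) (b (+) c)) <-> (c \/ ~c) = 1 − |0.89 − 0.61| = 1 − 0.28 = 0.72
~((b (+) (b (+) c)) <-> (c \/ ~c)) = 1 − 0.72 = 0.28
~~((b (+) (b (+) c)) <-> (c \/ ~c)) = 1 − 0.28 = 0.72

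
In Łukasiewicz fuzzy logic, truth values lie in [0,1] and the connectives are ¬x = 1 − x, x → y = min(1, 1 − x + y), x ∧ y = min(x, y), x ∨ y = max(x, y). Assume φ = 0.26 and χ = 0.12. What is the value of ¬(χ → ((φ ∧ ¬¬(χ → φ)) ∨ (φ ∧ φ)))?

χ → φ = min(1, 1 − 0.12 + 0.26) = min(1, 1.14) = 1.00
¬(χ → φ) = 1 − 1.00 = 0.00
¬¬(χ → φ) = 1 − 0.00 = 1.00
φ ∧ ¬¬(χ → φ) = min(0.26, 1.00) = 0.26
φ ∧ φ = min(0.26, 0.26) = 0.26
(φ ∧ ¬¬(χ → φ)) ∨ (φ ∧ φ) = max(0.26, 0.26) = 0.26
χ → ((φ ∧ ¬¬(χ → φ)) ∨ (φ ∧ φ)) = min(1, 1 − 0.12 + 0.26) = min(1, 1.14) = 1.00
¬(χ → ((φ ∧ ¬¬(χ → φ)) ∨ (φ ∧ φ))) = 1 − 1.00 = 0.00

0.00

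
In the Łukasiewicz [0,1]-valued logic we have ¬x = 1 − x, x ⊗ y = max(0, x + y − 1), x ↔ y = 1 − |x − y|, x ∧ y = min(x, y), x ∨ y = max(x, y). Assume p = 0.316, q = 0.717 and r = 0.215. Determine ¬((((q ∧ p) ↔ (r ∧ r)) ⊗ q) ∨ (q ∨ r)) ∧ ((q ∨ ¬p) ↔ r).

0.283

q ∧ p = min(0.717, 0.316) = 0.316
r ∧ r = min(0.215, 0.215) = 0.215
(q ∧ p) ↔ (r ∧ r) = 1 − |0.316 − 0.215| = 1 − 0.101 = 0.899
((q ∧ p) ↔ (r ∧ r)) ⊗ q = max(0, 0.899 + 0.717 − 1) = max(0, 0.616) = 0.616
q ∨ r = max(0.717, 0.215) = 0.717
(((q ∧ p) ↔ (r ∧ r)) ⊗ q) ∨ (q ∨ r) = max(0.616, 0.717) = 0.717
¬((((q ∧ p) ↔ (r ∧ r)) ⊗ q) ∨ (q ∨ r)) = 1 − 0.717 = 0.283
¬p = 1 − 0.316 = 0.684
q ∨ ¬p = max(0.717, 0.684) = 0.717
(q ∨ ¬p) ↔ r = 1 − |0.717 − 0.215| = 1 − 0.502 = 0.498
¬((((q ∧ p) ↔ (r ∧ r)) ⊗ q) ∨ (q ∨ r)) ∧ ((q ∨ ¬p) ↔ r) = min(0.283, 0.498) = 0.283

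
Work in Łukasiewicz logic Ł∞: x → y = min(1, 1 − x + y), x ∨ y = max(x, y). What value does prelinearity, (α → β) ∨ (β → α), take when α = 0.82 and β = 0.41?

α → β = min(1, 1 − 0.82 + 0.41) = min(1, 0.59) = 0.59
β → α = min(1, 1 − 0.41 + 0.82) = min(1, 1.41) = 1.00
(α → β) ∨ (β → α) = max(0.59, 1.00) = 1.00
(As expected: a Ł∞-tautology — holds in every MV-chain.)

1.00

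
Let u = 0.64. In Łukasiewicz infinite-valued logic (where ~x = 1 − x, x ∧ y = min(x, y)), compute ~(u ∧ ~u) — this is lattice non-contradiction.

0.64

~u = 1 − 0.64 = 0.36
u ∧ ~u = min(0.64, 0.36) = 0.36
~(u ∧ ~u) = 1 − 0.36 = 0.64
(The value 0.64 < 1 shows this instance is not satisfied; not a Ł∞-tautology — its value is 1 − min(a, 1−a).)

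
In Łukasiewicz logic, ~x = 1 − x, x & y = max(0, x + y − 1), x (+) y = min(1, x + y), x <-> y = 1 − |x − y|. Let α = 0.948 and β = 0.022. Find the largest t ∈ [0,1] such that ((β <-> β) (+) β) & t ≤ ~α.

β <-> β = 1 − |0.022 − 0.022| = 1 − 0.000 = 1.000
(β <-> β) (+) β = min(1, 1.000 + 0.022) = min(1, 1.022) = 1.000
So the left factor is (β <-> β) (+) β = 1.000.
~α = 1 − 0.948 = 0.052
So the right-hand bound is ~α = 0.052.
The residuum of the Łukasiewicz t-norm gives the supremum: min(1, 1 − 1.000 + 0.052).
1 − 1.000 + 0.052 = 0.052, so t = min(1, 0.052) = 0.052.
Check: 1.000 & 0.052 = max(0, 0.052) = 0.052 ≤ 0.052.

0.052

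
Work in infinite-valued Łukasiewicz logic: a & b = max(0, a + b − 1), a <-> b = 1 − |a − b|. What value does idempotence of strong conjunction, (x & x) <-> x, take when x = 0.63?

x & x = max(0, 0.63 + 0.63 − 1) = max(0, 0.26) = 0.26
(x & x) <-> x = 1 − |0.26 − 0.63| = 1 − 0.37 = 0.63
(The value 0.63 < 1 shows this instance is not satisfied; fails in Ł∞ since a ⊗ a = max(0, 2a−1) ≠ a in general.)

0.63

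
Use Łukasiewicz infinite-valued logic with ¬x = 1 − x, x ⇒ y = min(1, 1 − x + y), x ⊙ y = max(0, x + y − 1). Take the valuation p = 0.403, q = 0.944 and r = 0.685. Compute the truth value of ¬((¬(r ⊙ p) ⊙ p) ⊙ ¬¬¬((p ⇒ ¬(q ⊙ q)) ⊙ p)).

0.797

r ⊙ p = max(0, 0.685 + 0.403 − 1) = max(0, 0.088) = 0.088
¬(r ⊙ p) = 1 − 0.088 = 0.912
¬(r ⊙ p) ⊙ p = max(0, 0.912 + 0.403 − 1) = max(0, 0.315) = 0.315
q ⊙ q = max(0, 0.944 + 0.944 − 1) = max(0, 0.888) = 0.888
¬(q ⊙ q) = 1 − 0.888 = 0.112
p ⇒ ¬(q ⊙ q) = min(1, 1 − 0.403 + 0.112) = min(1, 0.709) = 0.709
(p ⇒ ¬(q ⊙ q)) ⊙ p = max(0, 0.709 + 0.403 − 1) = max(0, 0.112) = 0.112
¬((p ⇒ ¬(q ⊙ q)) ⊙ p) = 1 − 0.112 = 0.888
¬¬((p ⇒ ¬(q ⊙ q)) ⊙ p) = 1 − 0.888 = 0.112
¬¬¬((p ⇒ ¬(q ⊙ q)) ⊙ p) = 1 − 0.112 = 0.888
(¬(r ⊙ p) ⊙ p) ⊙ ¬¬¬((p ⇒ ¬(q ⊙ q)) ⊙ p) = max(0, 0.315 + 0.888 − 1) = max(0, 0.203) = 0.203
¬((¬(r ⊙ p) ⊙ p) ⊙ ¬¬¬((p ⇒ ¬(q ⊙ q)) ⊙ p)) = 1 − 0.203 = 0.797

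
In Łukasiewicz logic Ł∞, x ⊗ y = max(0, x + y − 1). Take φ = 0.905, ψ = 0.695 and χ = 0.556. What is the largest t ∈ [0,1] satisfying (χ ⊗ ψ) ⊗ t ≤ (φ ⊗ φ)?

χ ⊗ ψ = max(0, 0.556 + 0.695 − 1) = max(0, 0.251) = 0.251
So the left factor is χ ⊗ ψ = 0.251.
φ ⊗ φ = max(0, 0.905 + 0.905 − 1) = max(0, 0.810) = 0.810
So the right-hand bound is φ ⊗ φ = 0.810.
The residuum of the Łukasiewicz t-norm gives the supremum: min(1, 1 − 0.251 + 0.810).
1 − 0.251 + 0.810 = 1.559, so t = min(1, 1.559) = 1.000.
Check: 0.251 ⊗ 1.000 = max(0, 0.251) = 0.251 ≤ 0.810.

1.000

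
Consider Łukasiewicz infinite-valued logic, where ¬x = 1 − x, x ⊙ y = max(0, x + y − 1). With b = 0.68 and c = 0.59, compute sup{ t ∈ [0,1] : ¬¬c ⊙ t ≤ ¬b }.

¬c = 1 − 0.59 = 0.41
¬¬c = 1 − 0.41 = 0.59
So the left factor is ¬¬c = 0.59.
¬b = 1 − 0.68 = 0.32
So the right-hand bound is ¬b = 0.32.
The residuum of the Łukasiewicz t-norm gives the supremum: min(1, 1 − 0.59 + 0.32).
1 − 0.59 + 0.32 = 0.73, so t = min(1, 0.73) = 0.73.
Check: 0.59 ⊙ 0.73 = max(0, 0.32) = 0.32 ≤ 0.32.

0.73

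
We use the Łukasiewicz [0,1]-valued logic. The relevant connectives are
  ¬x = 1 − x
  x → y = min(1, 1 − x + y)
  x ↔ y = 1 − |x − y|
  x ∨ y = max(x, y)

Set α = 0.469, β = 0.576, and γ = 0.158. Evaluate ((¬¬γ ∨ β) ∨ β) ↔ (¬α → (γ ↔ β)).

0.576

¬γ = 1 − 0.158 = 0.842
¬¬γ = 1 − 0.842 = 0.158
¬¬γ ∨ β = max(0.158, 0.576) = 0.576
(¬¬γ ∨ β) ∨ β = max(0.576, 0.576) = 0.576
¬α = 1 − 0.469 = 0.531
γ ↔ β = 1 − |0.158 − 0.576| = 1 − 0.418 = 0.582
¬α → (γ ↔ β) = min(1, 1 − 0.531 + 0.582) = min(1, 1.051) = 1.000
((¬¬γ ∨ β) ∨ β) ↔ (¬α → (γ ↔ β)) = 1 − |0.576 − 1.000| = 1 − 0.424 = 0.576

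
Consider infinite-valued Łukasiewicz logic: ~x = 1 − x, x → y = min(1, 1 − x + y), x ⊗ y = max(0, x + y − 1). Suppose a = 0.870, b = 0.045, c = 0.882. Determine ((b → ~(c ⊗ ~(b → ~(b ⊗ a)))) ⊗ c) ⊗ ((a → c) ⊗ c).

0.764

b ⊗ a = max(0, 0.045 + 0.870 − 1) = max(0, -0.085) = 0.000
~(b ⊗ a) = 1 − 0.000 = 1.000
b → ~(b ⊗ a) = min(1, 1 − 0.045 + 1.000) = min(1, 1.955) = 1.000
~(b → ~(b ⊗ a)) = 1 − 1.000 = 0.000
c ⊗ ~(b → ~(b ⊗ a)) = max(0, 0.882 + 0.000 − 1) = max(0, -0.118) = 0.000
~(c ⊗ ~(b → ~(b ⊗ a))) = 1 − 0.000 = 1.000
b → ~(c ⊗ ~(b → ~(b ⊗ a))) = min(1, 1 − 0.045 + 1.000) = min(1, 1.955) = 1.000
(b → ~(c ⊗ ~(b → ~(b ⊗ a)))) ⊗ c = max(0, 1.000 + 0.882 − 1) = max(0, 0.882) = 0.882
a → c = min(1, 1 − 0.870 + 0.882) = min(1, 1.012) = 1.000
(a → c) ⊗ c = max(0, 1.000 + 0.882 − 1) = max(0, 0.882) = 0.882
((b → ~(c ⊗ ~(b → ~(b ⊗ a)))) ⊗ c) ⊗ ((a → c) ⊗ c) = max(0, 0.882 + 0.882 − 1) = max(0, 0.764) = 0.764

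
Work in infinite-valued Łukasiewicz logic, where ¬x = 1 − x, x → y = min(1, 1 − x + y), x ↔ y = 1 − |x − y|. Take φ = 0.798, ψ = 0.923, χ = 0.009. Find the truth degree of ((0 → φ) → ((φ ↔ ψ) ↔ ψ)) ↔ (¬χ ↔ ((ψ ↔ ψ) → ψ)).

0 → φ = min(1, 1 − 0.000 + 0.798) = min(1, 1.798) = 1.000
φ ↔ ψ = 1 − |0.798 − 0.923| = 1 − 0.125 = 0.875
(φ ↔ ψ) ↔ ψ = 1 − |0.875 − 0.923| = 1 − 0.048 = 0.952
(0 → φ) → ((φ ↔ ψ) ↔ ψ) = min(1, 1 − 1.000 + 0.952) = min(1, 0.952) = 0.952
¬χ = 1 − 0.009 = 0.991
ψ ↔ ψ = 1 − |0.923 − 0.923| = 1 − 0.000 = 1.000
(ψ ↔ ψ) → ψ = min(1, 1 − 1.000 + 0.923) = min(1, 0.923) = 0.923
¬χ ↔ ((ψ ↔ ψ) → ψ) = 1 − |0.991 − 0.923| = 1 − 0.068 = 0.932
((0 → φ) → ((φ ↔ ψ) ↔ ψ)) ↔ (¬χ ↔ ((ψ ↔ ψ) → ψ)) = 1 − |0.952 − 0.932| = 1 − 0.020 = 0.980

0.980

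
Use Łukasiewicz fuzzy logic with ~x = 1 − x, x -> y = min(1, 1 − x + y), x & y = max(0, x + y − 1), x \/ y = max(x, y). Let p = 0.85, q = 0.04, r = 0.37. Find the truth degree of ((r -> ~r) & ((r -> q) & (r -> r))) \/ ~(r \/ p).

0.67

~r = 1 − 0.37 = 0.63
r -> ~r = min(1, 1 − 0.37 + 0.63) = min(1, 1.26) = 1.00
r -> q = min(1, 1 − 0.37 + 0.04) = min(1, 0.67) = 0.67
r -> r = min(1, 1 − 0.37 + 0.37) = min(1, 1.00) = 1.00
(r -> q) & (r -> r) = max(0, 0.67 + 1.00 − 1) = max(0, 0.67) = 0.67
(r -> ~r) & ((r -> q) & (r -> r)) = max(0, 1.00 + 0.67 − 1) = max(0, 0.67) = 0.67
r \/ p = max(0.37, 0.85) = 0.85
~(r \/ p) = 1 − 0.85 = 0.15
((r -> ~r) & ((r -> q) & (r -> r))) \/ ~(r \/ p) = max(0.67, 0.15) = 0.67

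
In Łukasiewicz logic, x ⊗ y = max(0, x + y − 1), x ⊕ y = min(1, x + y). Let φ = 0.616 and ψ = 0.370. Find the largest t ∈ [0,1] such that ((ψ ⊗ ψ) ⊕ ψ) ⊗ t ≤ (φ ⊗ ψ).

ψ ⊗ ψ = max(0, 0.370 + 0.370 − 1) = max(0, -0.260) = 0.000
(ψ ⊗ ψ) ⊕ ψ = min(1, 0.000 + 0.370) = min(1, 0.370) = 0.370
So the left factor is (ψ ⊗ ψ) ⊕ ψ = 0.370.
φ ⊗ ψ = max(0, 0.616 + 0.370 − 1) = max(0, -0.014) = 0.000
So the right-hand bound is φ ⊗ ψ = 0.000.
The residuum of the Łukasiewicz t-norm gives the supremum: min(1, 1 − 0.370 + 0.000).
1 − 0.370 + 0.000 = 0.630, so t = min(1, 0.630) = 0.630.
Check: 0.370 ⊗ 0.630 = max(0, 0.000) = 0.000 ≤ 0.000.

0.630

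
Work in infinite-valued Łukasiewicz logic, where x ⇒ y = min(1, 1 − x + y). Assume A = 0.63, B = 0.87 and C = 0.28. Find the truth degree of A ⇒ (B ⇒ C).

B ⇒ C = min(1, 1 − 0.87 + 0.28) = min(1, 0.41) = 0.41
A ⇒ (B ⇒ C) = min(1, 1 − 0.63 + 0.41) = min(1, 0.78) = 0.78

0.78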